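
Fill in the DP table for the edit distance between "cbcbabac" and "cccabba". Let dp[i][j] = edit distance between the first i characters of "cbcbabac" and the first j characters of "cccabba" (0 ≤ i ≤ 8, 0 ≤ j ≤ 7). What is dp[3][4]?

2

   ''  c  c  c  a  b  b  a
''  0  1  2  3  4  5  6  7
 c  1  0  1  2  3  4  5  6
 b  2  1  1  2  3  3  4  5
 c  3  2  1  1  2  3  4  5
 b  4  3  2  2  2  2  3  4
 a  5  4  3  3  2  3  3  3
 b  6  5  4  4  3  2  3  4
 a  7  6  5  5  4  3  3  3
 c  8  7  6  5  5  4  4  4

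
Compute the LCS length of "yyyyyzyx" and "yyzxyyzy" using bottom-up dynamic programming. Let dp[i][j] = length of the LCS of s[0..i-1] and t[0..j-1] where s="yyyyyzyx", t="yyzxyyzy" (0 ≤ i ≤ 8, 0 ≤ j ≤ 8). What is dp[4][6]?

4

   ''  y  y  z  x  y  y  z  y
''  0  0  0  0  0  0  0  0  0
 y  0  1  1  1  1  1  1  1  1
 y  0  1  2  2  2  2  2  2  2
 y  0  1  2  2  2  3  3  3  3
 y  0  1  2  2  2  3  4  4  4
 y  0  1  2  2  2  3  4  4  5
 z  0  1  2  3  3  3  4  5  5
 y  0  1  2  3  3  4  4  5  6
 x  0  1  2  3  4  4  4  5  6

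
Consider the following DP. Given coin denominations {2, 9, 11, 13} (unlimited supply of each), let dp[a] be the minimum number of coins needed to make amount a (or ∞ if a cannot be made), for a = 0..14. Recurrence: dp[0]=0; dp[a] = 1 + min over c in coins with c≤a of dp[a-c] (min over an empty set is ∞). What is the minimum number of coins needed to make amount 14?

7

 a  0  1  2  3  4  5  6  7  8  9 10 11 12 13 14
dp  0  -  1  -  2  -  3  -  4  1  5  1  6  1  7
(- denotes ∞ / unreachable)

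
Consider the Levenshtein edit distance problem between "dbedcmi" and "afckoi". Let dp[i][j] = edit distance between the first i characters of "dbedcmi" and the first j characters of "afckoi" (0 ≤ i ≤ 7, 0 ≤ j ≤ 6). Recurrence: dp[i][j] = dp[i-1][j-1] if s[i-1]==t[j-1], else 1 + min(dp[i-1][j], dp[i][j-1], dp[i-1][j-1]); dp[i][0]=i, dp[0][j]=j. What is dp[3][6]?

6

   ''  a  f  c  k  o  i
''  0  1  2  3  4  5  6
 d  1  1  2  3  4  5  6
 b  2  2  2  3  4  5  6
 e  3  3  3  3  4  5  6
 d  4  4  4  4  4  5  6
 c  5  5  5  4  5  5  6
 m  6  6  6  5  5  6  6
 i  7  7  7  6  6  6  6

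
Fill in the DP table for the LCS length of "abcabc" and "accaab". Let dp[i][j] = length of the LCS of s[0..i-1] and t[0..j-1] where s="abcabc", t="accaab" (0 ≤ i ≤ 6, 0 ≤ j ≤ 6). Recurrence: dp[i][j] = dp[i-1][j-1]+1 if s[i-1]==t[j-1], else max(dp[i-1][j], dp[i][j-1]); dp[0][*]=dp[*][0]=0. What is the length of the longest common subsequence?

   ''  a  c  c  a  a  b
''  0  0  0  0  0  0  0
 a  0  1  1  1  1  1  1
 b  0  1  1  1  1  1  2
 c  0  1  2  2  2  2  2
 a  0  1  2  2  3  3  3
 b  0  1  2  2  3  3  4
 c  0  1  2  3  3  3  4

4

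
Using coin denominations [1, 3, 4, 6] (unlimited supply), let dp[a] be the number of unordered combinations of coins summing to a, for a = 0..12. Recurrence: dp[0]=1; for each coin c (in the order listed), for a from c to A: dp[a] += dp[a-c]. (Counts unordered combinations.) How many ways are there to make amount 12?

after  coin     0     1     2     3     4     5     6     7     8     9    10    11    12
          1     1     1     1     1     1     1     1     1     1     1     1     1     1
          3     1     1     1     2     2     2     3     3     3     4     4     4     5
          4     1     1     1     2     3     3     4     5     6     7     8     9    11
          6     1     1     1     2     3     3     5     6     7     9    11    12    16

16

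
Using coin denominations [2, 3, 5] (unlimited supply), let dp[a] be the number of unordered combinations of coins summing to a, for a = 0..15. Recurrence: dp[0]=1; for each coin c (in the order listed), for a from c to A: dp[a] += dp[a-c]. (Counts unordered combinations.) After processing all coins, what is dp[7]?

after  coin     0     1     2     3     4     5     6     7     8     9    10    11    12    13    14    15
          2     1     0     1     0     1     0     1     0     1     0     1     0     1     0     1     0
          3     1     0     1     1     1     1     2     1     2     2     2     2     3     2     3     3
          5     1     0     1     1     1     2     2     2     3     3     4     4     5     5     6     7

2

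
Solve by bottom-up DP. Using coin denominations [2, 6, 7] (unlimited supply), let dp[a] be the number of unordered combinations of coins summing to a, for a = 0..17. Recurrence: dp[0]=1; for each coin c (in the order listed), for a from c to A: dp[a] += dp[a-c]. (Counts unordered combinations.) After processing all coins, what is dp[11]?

1

after  coin     0     1     2     3     4     5     6     7     8     9    10    11    12    13    14    15    16    17
          2     1     0     1     0     1     0     1     0     1     0     1     0     1     0     1     0     1     0
          6     1     0     1     0     1     0     2     0     2     0     2     0     3     0     3     0     3     0
          7     1     0     1     0     1     0     2     1     2     1     2     1     3     2     4     2     4     2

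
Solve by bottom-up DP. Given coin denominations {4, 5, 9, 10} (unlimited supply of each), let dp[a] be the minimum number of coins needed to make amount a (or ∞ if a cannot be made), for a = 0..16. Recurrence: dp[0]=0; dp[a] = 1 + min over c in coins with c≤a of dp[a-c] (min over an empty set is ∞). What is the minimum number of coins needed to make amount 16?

 a  0  1  2  3  4  5  6  7  8  9 10 11 12 13 14 15 16
dp  0  -  -  -  1  1  -  -  2  1  1  -  3  2  2  2  4
(- denotes ∞ / unreachable)

4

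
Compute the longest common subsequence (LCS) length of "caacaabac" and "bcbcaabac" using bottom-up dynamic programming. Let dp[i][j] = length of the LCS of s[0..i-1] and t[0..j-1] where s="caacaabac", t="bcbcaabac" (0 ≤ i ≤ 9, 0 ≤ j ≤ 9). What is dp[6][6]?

4

   ''  b  c  b  c  a  a  b  a  c
''  0  0  0  0  0  0  0  0  0  0
 c  0  0  1  1  1  1  1  1  1  1
 a  0  0  1  1  1  2  2  2  2  2
 a  0  0  1  1  1  2  3  3  3  3
 c  0  0  1  1  2  2  3  3  3  4
 a  0  0  1  1  2  3  3  3  4  4
 a  0  0  1  1  2  3  4  4  4  4
 b  0  1  1  2  2  3  4  5  5  5
 a  0  1  1  2  2  3  4  5  6  6
 c  0  1  2  2  3  3  4  5  6  7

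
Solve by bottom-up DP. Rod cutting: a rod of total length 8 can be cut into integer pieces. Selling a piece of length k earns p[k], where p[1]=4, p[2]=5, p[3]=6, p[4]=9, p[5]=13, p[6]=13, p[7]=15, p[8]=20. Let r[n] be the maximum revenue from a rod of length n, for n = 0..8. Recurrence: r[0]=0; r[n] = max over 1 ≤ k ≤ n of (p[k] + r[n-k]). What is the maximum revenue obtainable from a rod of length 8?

   n    0    1    2    3    4    5    6    7    8
r[n]    0    4    8   12   16   20   24   28   32

32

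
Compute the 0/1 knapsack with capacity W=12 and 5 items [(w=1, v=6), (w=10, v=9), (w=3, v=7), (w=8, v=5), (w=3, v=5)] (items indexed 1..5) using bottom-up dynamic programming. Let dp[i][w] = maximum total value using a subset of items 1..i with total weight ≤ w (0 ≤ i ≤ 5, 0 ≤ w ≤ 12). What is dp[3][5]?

i\w   0   1   2   3   4   5   6   7   8   9  10  11  12
  0   0   0   0   0   0   0   0   0   0   0   0   0   0
  1   0   6   6   6   6   6   6   6   6   6   6   6   6
  2   0   6   6   6   6   6   6   6   6   6   9  15  15
  3   0   6   6   7  13  13  13  13  13  13  13  15  15
  4   0   6   6   7  13  13  13  13  13  13  13  15  18
  5   0   6   6   7  13  13  13  18  18  18  18  18  18

13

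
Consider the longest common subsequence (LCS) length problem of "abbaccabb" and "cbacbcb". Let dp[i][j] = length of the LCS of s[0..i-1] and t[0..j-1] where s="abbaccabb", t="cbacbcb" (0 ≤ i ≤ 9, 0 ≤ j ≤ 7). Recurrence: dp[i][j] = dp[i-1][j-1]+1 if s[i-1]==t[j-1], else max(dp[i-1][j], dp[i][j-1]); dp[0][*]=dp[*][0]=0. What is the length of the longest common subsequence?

5

   ''  c  b  a  c  b  c  b
''  0  0  0  0  0  0  0  0
 a  0  0  0  1  1  1  1  1
 b  0  0  1  1  1  2  2  2
 b  0  0  1  1  1  2  2  3
 a  0  0  1  2  2  2  2  3
 c  0  1  1  2  3  3  3  3
 c  0  1  1  2  3  3  4  4
 a  0  1  1  2  3  3  4  4
 b  0  1  2  2  3  4  4  5
 b  0  1  2  2  3  4  4  5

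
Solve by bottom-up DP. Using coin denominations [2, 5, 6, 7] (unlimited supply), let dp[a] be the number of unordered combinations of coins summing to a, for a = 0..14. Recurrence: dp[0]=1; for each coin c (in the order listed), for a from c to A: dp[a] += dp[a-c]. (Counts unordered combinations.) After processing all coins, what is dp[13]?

after  coin     0     1     2     3     4     5     6     7     8     9    10    11    12    13    14
          2     1     0     1     0     1     0     1     0     1     0     1     0     1     0     1
          5     1     0     1     0     1     1     1     1     1     1     2     1     2     1     2
          6     1     0     1     0     1     1     2     1     2     1     3     2     4     2     4
          7     1     0     1     0     1     1     2     2     2     2     3     3     5     4     6

4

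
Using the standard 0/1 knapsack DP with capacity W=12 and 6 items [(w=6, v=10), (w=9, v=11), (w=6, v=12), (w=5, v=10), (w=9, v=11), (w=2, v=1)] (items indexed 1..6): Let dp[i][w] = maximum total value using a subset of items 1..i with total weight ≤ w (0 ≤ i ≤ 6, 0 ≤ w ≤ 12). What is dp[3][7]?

12

i\w   0   1   2   3   4   5   6   7   8   9  10  11  12
  0   0   0   0   0   0   0   0   0   0   0   0   0   0
  1   0   0   0   0   0   0  10  10  10  10  10  10  10
  2   0   0   0   0   0   0  10  10  10  11  11  11  11
  3   0   0   0   0   0   0  12  12  12  12  12  12  22
  4   0   0   0   0   0  10  12  12  12  12  12  22  22
  5   0   0   0   0   0  10  12  12  12  12  12  22  22
  6   0   0   1   1   1  10  12  12  13  13  13  22  22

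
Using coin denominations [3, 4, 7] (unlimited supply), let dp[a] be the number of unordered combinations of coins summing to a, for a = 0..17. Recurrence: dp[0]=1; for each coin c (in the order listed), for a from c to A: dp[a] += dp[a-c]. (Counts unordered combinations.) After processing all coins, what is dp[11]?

after  coin     0     1     2     3     4     5     6     7     8     9    10    11    12    13    14    15    16    17
          3     1     0     0     1     0     0     1     0     0     1     0     0     1     0     0     1     0     0
          4     1     0     0     1     1     0     1     1     1     1     1     1     2     1     1     2     2     1
          7     1     0     0     1     1     0     1     2     1     1     2     2     2     2     3     3     3     3

2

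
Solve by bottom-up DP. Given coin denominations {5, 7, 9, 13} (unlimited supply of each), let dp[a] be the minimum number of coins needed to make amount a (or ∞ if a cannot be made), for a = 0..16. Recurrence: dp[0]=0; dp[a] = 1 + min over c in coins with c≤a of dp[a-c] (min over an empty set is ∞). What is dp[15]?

 a  0  1  2  3  4  5  6  7  8  9 10 11 12 13 14 15 16
dp  0  -  -  -  -  1  -  1  -  1  2  -  2  1  2  3  2
(- denotes ∞ / unreachable)

3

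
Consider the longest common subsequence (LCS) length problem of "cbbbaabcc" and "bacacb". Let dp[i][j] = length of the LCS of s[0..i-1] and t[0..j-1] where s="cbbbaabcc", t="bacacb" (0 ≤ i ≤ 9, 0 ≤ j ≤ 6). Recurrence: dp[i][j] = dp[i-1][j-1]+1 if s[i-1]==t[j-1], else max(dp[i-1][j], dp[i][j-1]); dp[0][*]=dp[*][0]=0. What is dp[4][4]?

   ''  b  a  c  a  c  b
''  0  0  0  0  0  0  0
 c  0  0  0  1  1  1  1
 b  0  1  1  1  1  1  2
 b  0  1  1  1  1  1  2
 b  0  1  1  1  1  1  2
 a  0  1  2  2  2  2  2
 a  0  1  2  2  3  3  3
 b  0  1  2  2  3  3  4
 c  0  1  2  3  3  4  4
 c  0  1  2  3  3  4  4

1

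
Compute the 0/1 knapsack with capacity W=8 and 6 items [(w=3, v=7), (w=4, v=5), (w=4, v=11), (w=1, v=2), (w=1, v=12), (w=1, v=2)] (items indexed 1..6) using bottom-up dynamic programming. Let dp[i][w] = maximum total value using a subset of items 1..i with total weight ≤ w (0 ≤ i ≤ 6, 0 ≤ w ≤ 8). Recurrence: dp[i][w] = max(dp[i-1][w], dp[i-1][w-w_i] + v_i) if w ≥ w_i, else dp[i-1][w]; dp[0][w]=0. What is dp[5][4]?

19

i\w   0   1   2   3   4   5   6   7   8
  0   0   0   0   0   0   0   0   0   0
  1   0   0   0   7   7   7   7   7   7
  2   0   0   0   7   7   7   7  12  12
  3   0   0   0   7  11  11  11  18  18
  4   0   2   2   7  11  13  13  18  20
  5   0  12  14  14  19  23  25  25  30
  6   0  12  14  16  19  23  25  27  30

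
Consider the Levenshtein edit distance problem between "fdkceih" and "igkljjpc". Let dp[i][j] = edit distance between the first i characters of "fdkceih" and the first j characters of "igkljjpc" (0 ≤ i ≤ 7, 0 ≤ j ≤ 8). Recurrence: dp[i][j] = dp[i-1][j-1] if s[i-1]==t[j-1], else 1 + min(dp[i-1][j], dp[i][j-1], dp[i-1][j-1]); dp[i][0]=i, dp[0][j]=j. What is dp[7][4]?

6

   ''  i  g  k  l  j  j  p  c
''  0  1  2  3  4  5  6  7  8
 f  1  1  2  3  4  5  6  7  8
 d  2  2  2  3  4  5  6  7  8
 k  3  3  3  2  3  4  5  6  7
 c  4  4  4  3  3  4  5  6  6
 e  5  5  5  4  4  4  5  6  7
 i  6  5  6  5  5  5  5  6  7
 h  7  6  6  6  6  6  6  6  7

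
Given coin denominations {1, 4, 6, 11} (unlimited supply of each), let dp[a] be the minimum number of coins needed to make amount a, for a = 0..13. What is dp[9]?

3

 a  0  1  2  3  4  5  6  7  8  9 10 11 12 13
dp  0  1  2  3  1  2  1  2  2  3  2  1  2  3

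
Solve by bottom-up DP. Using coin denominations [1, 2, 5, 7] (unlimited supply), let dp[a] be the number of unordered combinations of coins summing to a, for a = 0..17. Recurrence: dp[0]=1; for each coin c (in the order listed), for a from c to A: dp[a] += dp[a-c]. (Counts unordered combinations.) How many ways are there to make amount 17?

34

after  coin     0     1     2     3     4     5     6     7     8     9    10    11    12    13    14    15    16    17
          1     1     1     1     1     1     1     1     1     1     1     1     1     1     1     1     1     1     1
          2     1     1     2     2     3     3     4     4     5     5     6     6     7     7     8     8     9     9
          5     1     1     2     2     3     4     5     6     7     8    10    11    13    14    16    18    20    22
          7     1     1     2     2     3     4     5     7     8    10    12    14    17    19    23    26    30    34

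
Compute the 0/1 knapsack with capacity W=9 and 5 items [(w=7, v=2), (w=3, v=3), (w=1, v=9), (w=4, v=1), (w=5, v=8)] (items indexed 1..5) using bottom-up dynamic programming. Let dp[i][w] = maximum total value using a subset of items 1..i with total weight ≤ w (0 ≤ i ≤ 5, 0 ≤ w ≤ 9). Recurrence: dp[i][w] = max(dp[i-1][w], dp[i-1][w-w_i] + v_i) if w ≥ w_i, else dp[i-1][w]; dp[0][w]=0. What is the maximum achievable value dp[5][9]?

20

i\w   0   1   2   3   4   5   6   7   8   9
  0   0   0   0   0   0   0   0   0   0   0
  1   0   0   0   0   0   0   0   2   2   2
  2   0   0   0   3   3   3   3   3   3   3
  3   0   9   9   9  12  12  12  12  12  12
  4   0   9   9   9  12  12  12  12  13  13
  5   0   9   9   9  12  12  17  17  17  20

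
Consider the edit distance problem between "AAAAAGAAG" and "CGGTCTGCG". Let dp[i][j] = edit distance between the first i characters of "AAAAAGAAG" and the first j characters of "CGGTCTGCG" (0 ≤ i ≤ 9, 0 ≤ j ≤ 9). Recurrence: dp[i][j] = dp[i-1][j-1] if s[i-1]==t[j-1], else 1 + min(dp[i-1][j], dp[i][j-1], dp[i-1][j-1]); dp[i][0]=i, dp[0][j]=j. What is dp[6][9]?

8

   ''  C  G  G  T  C  T  G  C  G
''  0  1  2  3  4  5  6  7  8  9
 A  1  1  2  3  4  5  6  7  8  9
 A  2  2  2  3  4  5  6  7  8  9
 A  3  3  3  3  4  5  6  7  8  9
 A  4  4  4  4  4  5  6  7  8  9
 A  5  5  5  5  5  5  6  7  8  9
 G  6  6  5  5  6  6  6  6  7  8
 A  7  7  6  6  6  7  7  7  7  8
 A  8  8  7  7  7  7  8  8  8  8
 G  9  9  8  7  8  8  8  8  9  8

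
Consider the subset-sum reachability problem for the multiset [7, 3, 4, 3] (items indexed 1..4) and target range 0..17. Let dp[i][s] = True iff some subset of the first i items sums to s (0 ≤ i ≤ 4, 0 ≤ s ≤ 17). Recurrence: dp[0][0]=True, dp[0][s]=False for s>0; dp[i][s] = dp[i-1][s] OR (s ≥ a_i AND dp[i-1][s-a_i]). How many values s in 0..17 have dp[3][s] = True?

i\s   0   1   2   3   4   5   6   7   8   9  10  11  12  13  14  15  16  17
  0   T   F   F   F   F   F   F   F   F   F   F   F   F   F   F   F   F   F
  1   T   F   F   F   F   F   F   T   F   F   F   F   F   F   F   F   F   F
  2   T   F   F   T   F   F   F   T   F   F   T   F   F   F   F   F   F   F
  3   T   F   F   T   T   F   F   T   F   F   T   T   F   F   T   F   F   F
  4   T   F   F   T   T   F   T   T   F   F   T   T   F   T   T   F   F   T

7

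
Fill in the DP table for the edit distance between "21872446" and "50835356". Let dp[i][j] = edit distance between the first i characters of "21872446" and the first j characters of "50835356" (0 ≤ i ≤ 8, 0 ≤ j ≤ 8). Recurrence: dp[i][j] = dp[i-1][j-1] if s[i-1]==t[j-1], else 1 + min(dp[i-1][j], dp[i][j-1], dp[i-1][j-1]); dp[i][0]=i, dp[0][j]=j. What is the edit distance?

6

   ''  5  0  8  3  5  3  5  6
''  0  1  2  3  4  5  6  7  8
 2  1  1  2  3  4  5  6  7  8
 1  2  2  2  3  4  5  6  7  8
 8  3  3  3  2  3  4  5  6  7
 7  4  4  4  3  3  4  5  6  7
 2  5  5  5  4  4  4  5  6  7
 4  6  6  6  5  5  5  5  6  7
 4  7  7  7  6  6  6  6  6  7
 6  8  8  8  7  7  7  7  7  6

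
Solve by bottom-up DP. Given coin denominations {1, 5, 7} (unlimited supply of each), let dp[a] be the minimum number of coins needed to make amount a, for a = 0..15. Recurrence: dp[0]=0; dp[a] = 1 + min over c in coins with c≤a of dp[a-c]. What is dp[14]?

 a  0  1  2  3  4  5  6  7  8  9 10 11 12 13 14 15
dp  0  1  2  3  4  1  2  1  2  3  2  3  2  3  2  3

2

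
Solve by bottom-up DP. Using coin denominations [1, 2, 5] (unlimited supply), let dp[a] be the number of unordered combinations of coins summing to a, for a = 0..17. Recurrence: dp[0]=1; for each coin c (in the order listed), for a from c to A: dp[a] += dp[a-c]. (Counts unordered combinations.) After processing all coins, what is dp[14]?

16

after  coin     0     1     2     3     4     5     6     7     8     9    10    11    12    13    14    15    16    17
          1     1     1     1     1     1     1     1     1     1     1     1     1     1     1     1     1     1     1
          2     1     1     2     2     3     3     4     4     5     5     6     6     7     7     8     8     9     9
          5     1     1     2     2     3     4     5     6     7     8    10    11    13    14    16    18    20    22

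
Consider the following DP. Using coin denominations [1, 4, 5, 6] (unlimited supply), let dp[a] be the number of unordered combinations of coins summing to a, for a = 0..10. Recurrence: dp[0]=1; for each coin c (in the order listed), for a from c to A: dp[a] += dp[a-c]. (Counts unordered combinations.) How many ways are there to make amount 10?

8

after  coin     0     1     2     3     4     5     6     7     8     9    10
          1     1     1     1     1     1     1     1     1     1     1     1
          4     1     1     1     1     2     2     2     2     3     3     3
          5     1     1     1     1     2     3     3     3     4     5     6
          6     1     1     1     1     2     3     4     4     5     6     8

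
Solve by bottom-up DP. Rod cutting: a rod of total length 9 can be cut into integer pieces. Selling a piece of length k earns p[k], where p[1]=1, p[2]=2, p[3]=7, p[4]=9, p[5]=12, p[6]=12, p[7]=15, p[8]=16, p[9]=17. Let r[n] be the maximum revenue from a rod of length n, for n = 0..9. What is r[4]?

9

   n    0    1    2    3    4    5    6    7    8    9
r[n]    0    1    2    7    9   12   14   16   19   21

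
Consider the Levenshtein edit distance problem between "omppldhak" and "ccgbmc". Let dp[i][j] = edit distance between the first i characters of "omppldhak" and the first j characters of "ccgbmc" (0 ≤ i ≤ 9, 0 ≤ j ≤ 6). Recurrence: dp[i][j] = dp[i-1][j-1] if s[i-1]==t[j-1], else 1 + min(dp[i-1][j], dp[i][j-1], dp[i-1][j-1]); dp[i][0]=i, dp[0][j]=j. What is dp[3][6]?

   ''  c  c  g  b  m  c
''  0  1  2  3  4  5  6
 o  1  1  2  3  4  5  6
 m  2  2  2  3  4  4  5
 p  3  3  3  3  4  5  5
 p  4  4  4  4  4  5  6
 l  5  5  5  5  5  5  6
 d  6  6  6  6  6  6  6
 h  7  7  7  7  7  7  7
 a  8  8  8  8  8  8  8
 k  9  9  9  9  9  9  9

5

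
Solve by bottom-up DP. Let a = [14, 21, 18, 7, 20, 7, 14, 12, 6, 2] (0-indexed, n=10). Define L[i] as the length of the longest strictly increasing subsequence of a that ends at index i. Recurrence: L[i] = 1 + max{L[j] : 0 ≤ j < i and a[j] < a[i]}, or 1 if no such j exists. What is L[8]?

   i    0    1    2    3    4    5    6    7    8    9
a[i]   14   21   18    7   20    7   14   12    6    2
L[i]    1    2    2    1    3    1    2    2    1    1

1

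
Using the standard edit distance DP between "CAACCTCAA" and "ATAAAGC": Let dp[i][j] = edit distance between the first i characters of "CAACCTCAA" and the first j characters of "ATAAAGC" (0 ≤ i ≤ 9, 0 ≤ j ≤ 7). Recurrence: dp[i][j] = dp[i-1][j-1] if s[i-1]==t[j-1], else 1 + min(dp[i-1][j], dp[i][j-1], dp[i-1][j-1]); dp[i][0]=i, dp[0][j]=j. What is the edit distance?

   ''  A  T  A  A  A  G  C
''  0  1  2  3  4  5  6  7
 C  1  1  2  3  4  5  6  6
 A  2  1  2  2  3  4  5  6
 A  3  2  2  2  2  3  4  5
 C  4  3  3  3  3  3  4  4
 C  5  4  4  4  4  4  4  4
 T  6  5  4  5  5  5  5  5
 C  7  6  5  5  6  6  6  5
 A  8  7  6  5  5  6  7  6
 A  9  8  7  6  5  5  6  7

7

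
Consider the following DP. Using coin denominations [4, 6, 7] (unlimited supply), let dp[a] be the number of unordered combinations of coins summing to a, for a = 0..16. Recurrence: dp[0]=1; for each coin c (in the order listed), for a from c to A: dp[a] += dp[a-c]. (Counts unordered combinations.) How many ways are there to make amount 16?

2

after  coin     0     1     2     3     4     5     6     7     8     9    10    11    12    13    14    15    16
          4     1     0     0     0     1     0     0     0     1     0     0     0     1     0     0     0     1
          6     1     0     0     0     1     0     1     0     1     0     1     0     2     0     1     0     2
          7     1     0     0     0     1     0     1     1     1     0     1     1     2     1     2     1     2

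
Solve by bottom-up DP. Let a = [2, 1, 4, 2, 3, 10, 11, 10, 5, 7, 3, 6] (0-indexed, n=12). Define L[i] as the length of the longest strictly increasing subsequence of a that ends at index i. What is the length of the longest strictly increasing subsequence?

5

   i    0    1    2    3    4    5    6    7    8    9   10   11
a[i]    2    1    4    2    3   10   11   10    5    7    3    6
L[i]    1    1    2    2    3    4    5    4    4    5    3    5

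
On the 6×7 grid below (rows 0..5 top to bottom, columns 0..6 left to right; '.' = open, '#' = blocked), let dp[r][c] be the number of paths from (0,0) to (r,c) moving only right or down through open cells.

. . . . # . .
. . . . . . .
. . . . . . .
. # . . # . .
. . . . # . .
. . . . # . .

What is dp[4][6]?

58

r\c   0   1   2   3   4   5   6
  0   1   1   1   1   0   0   0
  1   1   2   3   4   4   4   4
  2   1   3   6  10  14  18  22
  3   1   0   6  16   0  18  40
  4   1   1   7  23   0  18  58
  5   1   2   9  32   0  18  76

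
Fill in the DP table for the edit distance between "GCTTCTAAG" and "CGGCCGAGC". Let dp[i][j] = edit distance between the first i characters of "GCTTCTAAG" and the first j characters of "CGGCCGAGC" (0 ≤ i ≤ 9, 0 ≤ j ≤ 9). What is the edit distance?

   ''  C  G  G  C  C  G  A  G  C
''  0  1  2  3  4  5  6  7  8  9
 G  1  1  1  2  3  4  5  6  7  8
 C  2  1  2  2  2  3  4  5  6  7
 T  3  2  2  3  3  3  4  5  6  7
 T  4  3  3  3  4  4  4  5  6  7
 C  5  4  4  4  3  4  5  5  6  6
 T  6  5  5  5  4  4  5  6  6  7
 A  7  6  6  6  5  5  5  5  6  7
 A  8  7  7  7  6  6  6  5  6  7
 G  9  8  7  7  7  7  6  6  5  6

6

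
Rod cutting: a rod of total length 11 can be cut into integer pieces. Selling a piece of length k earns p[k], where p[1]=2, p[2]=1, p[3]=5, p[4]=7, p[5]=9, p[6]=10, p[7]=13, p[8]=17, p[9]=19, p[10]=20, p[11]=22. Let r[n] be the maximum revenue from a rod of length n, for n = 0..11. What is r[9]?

19

   n    0    1    2    3    4    5    6    7    8    9   10   11
r[n]    0    2    4    6    8   10   12   14   17   19   21   23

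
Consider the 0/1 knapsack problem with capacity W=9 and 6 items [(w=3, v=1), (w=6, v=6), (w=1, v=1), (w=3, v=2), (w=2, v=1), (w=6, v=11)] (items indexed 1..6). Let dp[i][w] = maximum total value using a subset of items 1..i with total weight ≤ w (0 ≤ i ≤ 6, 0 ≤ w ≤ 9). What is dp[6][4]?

3

i\w   0   1   2   3   4   5   6   7   8   9
  0   0   0   0   0   0   0   0   0   0   0
  1   0   0   0   1   1   1   1   1   1   1
  2   0   0   0   1   1   1   6   6   6   7
  3   0   1   1   1   2   2   6   7   7   7
  4   0   1   1   2   3   3   6   7   7   8
  5   0   1   1   2   3   3   6   7   7   8
  6   0   1   1   2   3   3  11  12  12  13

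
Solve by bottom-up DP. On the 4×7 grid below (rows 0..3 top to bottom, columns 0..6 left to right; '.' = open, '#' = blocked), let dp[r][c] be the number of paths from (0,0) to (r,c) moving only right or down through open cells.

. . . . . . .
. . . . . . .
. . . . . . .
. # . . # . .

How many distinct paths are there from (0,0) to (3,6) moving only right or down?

49

r\c   0   1   2   3   4   5   6
  0   1   1   1   1   1   1   1
  1   1   2   3   4   5   6   7
  2   1   3   6  10  15  21  28
  3   1   0   6  16   0  21  49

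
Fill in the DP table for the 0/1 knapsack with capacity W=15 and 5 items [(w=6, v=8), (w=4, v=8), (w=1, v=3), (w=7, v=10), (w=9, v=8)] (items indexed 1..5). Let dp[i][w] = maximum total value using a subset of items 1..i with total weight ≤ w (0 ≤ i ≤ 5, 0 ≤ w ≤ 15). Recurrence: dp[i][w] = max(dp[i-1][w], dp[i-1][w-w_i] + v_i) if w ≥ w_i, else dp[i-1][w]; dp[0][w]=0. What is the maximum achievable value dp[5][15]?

21

i\w   0   1   2   3   4   5   6   7   8   9  10  11  12  13  14  15
  0   0   0   0   0   0   0   0   0   0   0   0   0   0   0   0   0
  1   0   0   0   0   0   0   8   8   8   8   8   8   8   8   8   8
  2   0   0   0   0   8   8   8   8   8   8  16  16  16  16  16  16
  3   0   3   3   3   8  11  11  11  11  11  16  19  19  19  19  19
  4   0   3   3   3   8  11  11  11  13  13  16  19  21  21  21  21
  5   0   3   3   3   8  11  11  11  13  13  16  19  21  21  21  21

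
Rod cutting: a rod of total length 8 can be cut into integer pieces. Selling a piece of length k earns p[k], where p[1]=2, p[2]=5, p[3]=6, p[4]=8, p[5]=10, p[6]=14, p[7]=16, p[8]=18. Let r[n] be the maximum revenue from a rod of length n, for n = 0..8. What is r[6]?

15

   n    0    1    2    3    4    5    6    7    8
r[n]    0    2    5    7   10   12   15   17   20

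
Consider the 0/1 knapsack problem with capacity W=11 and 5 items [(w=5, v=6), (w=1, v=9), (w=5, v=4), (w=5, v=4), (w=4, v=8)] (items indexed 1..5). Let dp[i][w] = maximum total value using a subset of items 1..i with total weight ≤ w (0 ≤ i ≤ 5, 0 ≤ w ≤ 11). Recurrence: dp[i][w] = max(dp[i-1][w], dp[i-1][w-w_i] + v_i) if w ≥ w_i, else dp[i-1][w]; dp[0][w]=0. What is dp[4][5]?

i\w   0   1   2   3   4   5   6   7   8   9  10  11
  0   0   0   0   0   0   0   0   0   0   0   0   0
  1   0   0   0   0   0   6   6   6   6   6   6   6
  2   0   9   9   9   9   9  15  15  15  15  15  15
  3   0   9   9   9   9   9  15  15  15  15  15  19
  4   0   9   9   9   9   9  15  15  15  15  15  19
  5   0   9   9   9   9  17  17  17  17  17  23  23

9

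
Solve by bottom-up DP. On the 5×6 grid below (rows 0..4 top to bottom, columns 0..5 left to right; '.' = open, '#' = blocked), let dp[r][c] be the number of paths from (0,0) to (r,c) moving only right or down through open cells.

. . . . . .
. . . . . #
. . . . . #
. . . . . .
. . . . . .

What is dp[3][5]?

35

r\c   0   1   2   3   4   5
  0   1   1   1   1   1   1
  1   1   2   3   4   5   0
  2   1   3   6  10  15   0
  3   1   4  10  20  35  35
  4   1   5  15  35  70 105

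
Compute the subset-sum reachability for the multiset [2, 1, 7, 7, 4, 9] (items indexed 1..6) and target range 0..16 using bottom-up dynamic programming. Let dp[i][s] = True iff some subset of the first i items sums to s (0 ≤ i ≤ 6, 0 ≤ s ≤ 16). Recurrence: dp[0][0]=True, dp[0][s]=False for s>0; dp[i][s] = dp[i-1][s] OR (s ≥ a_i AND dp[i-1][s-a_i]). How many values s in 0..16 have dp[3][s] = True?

8

i\s   0   1   2   3   4   5   6   7   8   9  10  11  12  13  14  15  16
  0   T   F   F   F   F   F   F   F   F   F   F   F   F   F   F   F   F
  1   T   F   T   F   F   F   F   F   F   F   F   F   F   F   F   F   F
  2   T   T   T   T   F   F   F   F   F   F   F   F   F   F   F   F   F
  3   T   T   T   T   F   F   F   T   T   T   T   F   F   F   F   F   F
  4   T   T   T   T   F   F   F   T   T   T   T   F   F   F   T   T   T
  5   T   T   T   T   T   T   T   T   T   T   T   T   T   T   T   T   T
  6   T   T   T   T   T   T   T   T   T   T   T   T   T   T   T   T   T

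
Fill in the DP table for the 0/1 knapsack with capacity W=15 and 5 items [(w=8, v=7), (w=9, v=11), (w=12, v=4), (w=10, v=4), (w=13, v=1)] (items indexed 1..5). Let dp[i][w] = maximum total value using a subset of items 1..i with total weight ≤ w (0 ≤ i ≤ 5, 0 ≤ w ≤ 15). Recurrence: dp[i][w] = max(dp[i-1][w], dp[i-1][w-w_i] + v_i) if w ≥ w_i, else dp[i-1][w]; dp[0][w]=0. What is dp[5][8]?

7

i\w   0   1   2   3   4   5   6   7   8   9  10  11  12  13  14  15
  0   0   0   0   0   0   0   0   0   0   0   0   0   0   0   0   0
  1   0   0   0   0   0   0   0   0   7   7   7   7   7   7   7   7
  2   0   0   0   0   0   0   0   0   7  11  11  11  11  11  11  11
  3   0   0   0   0   0   0   0   0   7  11  11  11  11  11  11  11
  4   0   0   0   0   0   0   0   0   7  11  11  11  11  11  11  11
  5   0   0   0   0   0   0   0   0   7  11  11  11  11  11  11  11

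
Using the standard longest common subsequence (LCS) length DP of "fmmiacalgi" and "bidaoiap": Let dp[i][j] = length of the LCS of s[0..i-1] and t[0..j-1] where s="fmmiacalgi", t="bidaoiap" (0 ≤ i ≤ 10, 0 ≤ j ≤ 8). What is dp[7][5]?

2

   ''  b  i  d  a  o  i  a  p
''  0  0  0  0  0  0  0  0  0
 f  0  0  0  0  0  0  0  0  0
 m  0  0  0  0  0  0  0  0  0
 m  0  0  0  0  0  0  0  0  0
 i  0  0  1  1  1  1  1  1  1
 a  0  0  1  1  2  2  2  2  2
 c  0  0  1  1  2  2  2  2  2
 a  0  0  1  1  2  2  2  3  3
 l  0  0  1  1  2  2  2  3  3
 g  0  0  1  1  2  2  2  3  3
 i  0  0  1  1  2  2  3  3  3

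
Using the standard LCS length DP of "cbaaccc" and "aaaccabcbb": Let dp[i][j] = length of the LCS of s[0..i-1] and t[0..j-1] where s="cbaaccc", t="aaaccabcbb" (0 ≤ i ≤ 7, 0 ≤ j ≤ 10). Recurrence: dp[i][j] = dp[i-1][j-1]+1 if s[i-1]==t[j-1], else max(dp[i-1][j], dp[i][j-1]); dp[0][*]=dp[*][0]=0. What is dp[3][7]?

2

   ''  a  a  a  c  c  a  b  c  b  b
''  0  0  0  0  0  0  0  0  0  0  0
 c  0  0  0  0  1  1  1  1  1  1  1
 b  0  0  0  0  1  1  1  2  2  2  2
 a  0  1  1  1  1  1  2  2  2  2  2
 a  0  1  2  2  2  2  2  2  2  2  2
 c  0  1  2  2  3  3  3  3  3  3  3
 c  0  1  2  2  3  4  4  4  4  4  4
 c  0  1  2  2  3  4  4  4  5  5  5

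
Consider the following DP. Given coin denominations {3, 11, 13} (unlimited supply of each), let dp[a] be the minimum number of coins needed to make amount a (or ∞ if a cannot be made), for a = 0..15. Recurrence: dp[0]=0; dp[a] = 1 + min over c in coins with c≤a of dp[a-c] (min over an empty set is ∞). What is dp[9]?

3

 a  0  1  2  3  4  5  6  7  8  9 10 11 12 13 14 15
dp  0  -  -  1  -  -  2  -  -  3  -  1  4  1  2  5
(- denotes ∞ / unreachable)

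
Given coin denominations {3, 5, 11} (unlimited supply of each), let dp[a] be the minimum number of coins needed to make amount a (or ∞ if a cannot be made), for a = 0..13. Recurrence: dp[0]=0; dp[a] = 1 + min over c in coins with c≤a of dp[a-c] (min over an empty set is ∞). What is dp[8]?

2

 a  0  1  2  3  4  5  6  7  8  9 10 11 12 13
dp  0  -  -  1  -  1  2  -  2  3  2  1  4  3
(- denotes ∞ / unreachable)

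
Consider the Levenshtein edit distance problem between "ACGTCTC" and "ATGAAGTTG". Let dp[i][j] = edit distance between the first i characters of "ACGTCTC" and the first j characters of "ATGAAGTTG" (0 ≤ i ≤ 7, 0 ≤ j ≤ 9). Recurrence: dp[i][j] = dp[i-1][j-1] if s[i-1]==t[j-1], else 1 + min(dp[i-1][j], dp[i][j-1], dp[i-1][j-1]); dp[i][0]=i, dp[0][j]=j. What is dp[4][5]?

3

   ''  A  T  G  A  A  G  T  T  G
''  0  1  2  3  4  5  6  7  8  9
 A  1  0  1  2  3  4  5  6  7  8
 C  2  1  1  2  3  4  5  6  7  8
 G  3  2  2  1  2  3  4  5  6  7
 T  4  3  2  2  2  3  4  4  5  6
 C  5  4  3  3  3  3  4  5  5  6
 T  6  5  4  4  4  4  4  4  5  6
 C  7  6  5  5  5  5  5  5  5  6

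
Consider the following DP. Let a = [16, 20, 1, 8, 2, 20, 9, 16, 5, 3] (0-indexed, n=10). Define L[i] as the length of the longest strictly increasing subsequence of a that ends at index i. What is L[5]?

   i    0    1    2    3    4    5    6    7    8    9
a[i]   16   20    1    8    2   20    9   16    5    3
L[i]    1    2    1    2    2    3    3    4    3    3

3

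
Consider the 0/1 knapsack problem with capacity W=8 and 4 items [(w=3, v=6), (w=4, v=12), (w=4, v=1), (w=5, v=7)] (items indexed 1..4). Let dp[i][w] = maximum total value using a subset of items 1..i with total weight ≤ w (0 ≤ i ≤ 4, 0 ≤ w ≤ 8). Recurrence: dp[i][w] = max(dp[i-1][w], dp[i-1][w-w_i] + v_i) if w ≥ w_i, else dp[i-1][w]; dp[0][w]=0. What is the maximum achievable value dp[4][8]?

18

i\w   0   1   2   3   4   5   6   7   8
  0   0   0   0   0   0   0   0   0   0
  1   0   0   0   6   6   6   6   6   6
  2   0   0   0   6  12  12  12  18  18
  3   0   0   0   6  12  12  12  18  18
  4   0   0   0   6  12  12  12  18  18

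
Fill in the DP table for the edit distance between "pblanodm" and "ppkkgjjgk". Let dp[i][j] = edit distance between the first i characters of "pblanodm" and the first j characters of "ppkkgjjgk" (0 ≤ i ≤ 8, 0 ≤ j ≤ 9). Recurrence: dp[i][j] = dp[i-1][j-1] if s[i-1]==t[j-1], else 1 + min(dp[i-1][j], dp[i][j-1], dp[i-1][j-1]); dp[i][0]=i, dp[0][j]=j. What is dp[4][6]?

   ''  p  p  k  k  g  j  j  g  k
''  0  1  2  3  4  5  6  7  8  9
 p  1  0  1  2  3  4  5  6  7  8
 b  2  1  1  2  3  4  5  6  7  8
 l  3  2  2  2  3  4  5  6  7  8
 a  4  3  3  3  3  4  5  6  7  8
 n  5  4  4  4  4  4  5  6  7  8
 o  6  5  5  5  5  5  5  6  7  8
 d  7  6  6  6  6  6  6  6  7  8
 m  8  7  7  7  7  7  7  7  7  8

5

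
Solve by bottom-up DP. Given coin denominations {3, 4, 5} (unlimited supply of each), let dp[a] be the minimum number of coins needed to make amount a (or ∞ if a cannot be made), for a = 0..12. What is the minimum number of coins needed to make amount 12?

 a  0  1  2  3  4  5  6  7  8  9 10 11 12
dp  0  -  -  1  1  1  2  2  2  2  2  3  3
(- denotes ∞ / unreachable)

3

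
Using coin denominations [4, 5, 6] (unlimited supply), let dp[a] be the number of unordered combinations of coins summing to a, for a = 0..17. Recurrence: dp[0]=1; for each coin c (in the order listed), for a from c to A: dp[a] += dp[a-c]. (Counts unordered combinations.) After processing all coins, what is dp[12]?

2

after  coin     0     1     2     3     4     5     6     7     8     9    10    11    12    13    14    15    16    17
          4     1     0     0     0     1     0     0     0     1     0     0     0     1     0     0     0     1     0
          5     1     0     0     0     1     1     0     0     1     1     1     0     1     1     1     1     1     1
          6     1     0     0     0     1     1     1     0     1     1     2     1     2     1     2     2     3     2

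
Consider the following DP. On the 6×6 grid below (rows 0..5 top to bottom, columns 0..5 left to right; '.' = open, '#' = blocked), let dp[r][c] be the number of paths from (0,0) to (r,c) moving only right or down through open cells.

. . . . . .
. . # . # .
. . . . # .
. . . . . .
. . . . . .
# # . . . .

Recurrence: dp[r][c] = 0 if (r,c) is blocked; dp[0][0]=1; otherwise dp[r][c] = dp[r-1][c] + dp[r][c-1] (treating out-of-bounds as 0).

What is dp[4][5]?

r\c   0   1   2   3   4   5
  0   1   1   1   1   1   1
  1   1   2   0   1   0   1
  2   1   3   3   4   0   1
  3   1   4   7  11  11  12
  4   1   5  12  23  34  46
  5   0   0  12  35  69 115

46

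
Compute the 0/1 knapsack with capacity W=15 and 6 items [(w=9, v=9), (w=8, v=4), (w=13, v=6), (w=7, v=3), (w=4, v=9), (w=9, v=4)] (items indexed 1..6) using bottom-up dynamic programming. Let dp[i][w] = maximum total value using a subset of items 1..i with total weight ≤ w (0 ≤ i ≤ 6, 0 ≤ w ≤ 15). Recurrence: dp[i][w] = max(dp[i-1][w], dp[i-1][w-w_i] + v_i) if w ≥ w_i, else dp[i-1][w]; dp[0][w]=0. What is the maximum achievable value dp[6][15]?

18

i\w   0   1   2   3   4   5   6   7   8   9  10  11  12  13  14  15
  0   0   0   0   0   0   0   0   0   0   0   0   0   0   0   0   0
  1   0   0   0   0   0   0   0   0   0   9   9   9   9   9   9   9
  2   0   0   0   0   0   0   0   0   4   9   9   9   9   9   9   9
  3   0   0   0   0   0   0   0   0   4   9   9   9   9   9   9   9
  4   0   0   0   0   0   0   0   3   4   9   9   9   9   9   9   9
  5   0   0   0   0   9   9   9   9   9   9   9  12  13  18  18  18
  6   0   0   0   0   9   9   9   9   9   9   9  12  13  18  18  18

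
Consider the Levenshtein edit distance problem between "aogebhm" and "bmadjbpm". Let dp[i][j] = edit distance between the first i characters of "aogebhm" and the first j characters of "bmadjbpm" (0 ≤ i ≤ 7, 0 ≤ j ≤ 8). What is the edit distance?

6

   ''  b  m  a  d  j  b  p  m
''  0  1  2  3  4  5  6  7  8
 a  1  1  2  2  3  4  5  6  7
 o  2  2  2  3  3  4  5  6  7
 g  3  3  3  3  4  4  5  6  7
 e  4  4  4  4  4  5  5  6  7
 b  5  4  5  5  5  5  5  6  7
 h  6  5  5  6  6  6  6  6  7
 m  7  6  5  6  7  7  7  7  6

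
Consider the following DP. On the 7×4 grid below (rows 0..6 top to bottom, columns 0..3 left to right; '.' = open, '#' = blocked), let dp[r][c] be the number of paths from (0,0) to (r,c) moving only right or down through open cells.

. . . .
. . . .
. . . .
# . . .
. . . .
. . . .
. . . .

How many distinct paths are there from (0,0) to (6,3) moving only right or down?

r\c   0   1   2   3
  0   1   1   1   1
  1   1   2   3   4
  2   1   3   6  10
  3   0   3   9  19
  4   0   3  12  31
  5   0   3  15  46
  6   0   3  18  64

64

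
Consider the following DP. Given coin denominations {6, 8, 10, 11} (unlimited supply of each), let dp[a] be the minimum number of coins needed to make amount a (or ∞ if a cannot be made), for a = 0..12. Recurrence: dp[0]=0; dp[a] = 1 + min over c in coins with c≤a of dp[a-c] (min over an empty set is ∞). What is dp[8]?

1

 a  0  1  2  3  4  5  6  7  8  9 10 11 12
dp  0  -  -  -  -  -  1  -  1  -  1  1  2
(- denotes ∞ / unreachable)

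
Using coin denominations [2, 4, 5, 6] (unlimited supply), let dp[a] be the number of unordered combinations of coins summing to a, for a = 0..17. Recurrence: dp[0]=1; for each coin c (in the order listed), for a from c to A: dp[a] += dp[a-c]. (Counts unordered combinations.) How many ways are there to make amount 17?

8

after  coin     0     1     2     3     4     5     6     7     8     9    10    11    12    13    14    15    16    17
          2     1     0     1     0     1     0     1     0     1     0     1     0     1     0     1     0     1     0
          4     1     0     1     0     2     0     2     0     3     0     3     0     4     0     4     0     5     0
          5     1     0     1     0     2     1     2     1     3     2     4     2     5     3     6     4     7     5
          6     1     0     1     0     2     1     3     1     4     2     6     3     8     4    10     6    13     8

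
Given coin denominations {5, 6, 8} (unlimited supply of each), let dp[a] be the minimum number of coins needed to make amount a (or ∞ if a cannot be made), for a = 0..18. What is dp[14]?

 a  0  1  2  3  4  5  6  7  8  9 10 11 12 13 14 15 16 17 18
dp  0  -  -  -  -  1  1  -  1  -  2  2  2  2  2  3  2  3  3
(- denotes ∞ / unreachable)

2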